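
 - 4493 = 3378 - 7871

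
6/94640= 3/47320 = 0.00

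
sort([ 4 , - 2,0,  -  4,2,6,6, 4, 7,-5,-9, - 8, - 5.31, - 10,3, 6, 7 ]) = [ - 10,-9,-8,-5.31, - 5, - 4, - 2 , 0,2, 3,4,4,6,6,6,7,7]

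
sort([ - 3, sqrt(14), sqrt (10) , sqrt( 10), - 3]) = [ - 3, - 3, sqrt( 10), sqrt( 10),sqrt( 14) ] 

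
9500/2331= 4 + 176/2331 = 4.08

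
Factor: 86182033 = 7^2*67^1*26251^1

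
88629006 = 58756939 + 29872067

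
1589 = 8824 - 7235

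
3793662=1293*2934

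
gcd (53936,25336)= 8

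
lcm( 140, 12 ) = 420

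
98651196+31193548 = 129844744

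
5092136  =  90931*56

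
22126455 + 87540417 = 109666872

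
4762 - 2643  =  2119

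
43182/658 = 65+206/329 = 65.63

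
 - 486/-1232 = 243/616 = 0.39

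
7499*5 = 37495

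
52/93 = 52/93 = 0.56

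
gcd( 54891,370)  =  1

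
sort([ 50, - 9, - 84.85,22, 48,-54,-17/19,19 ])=[ - 84.85, - 54, - 9, - 17/19, 19,  22, 48, 50] 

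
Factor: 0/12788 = 0=0^1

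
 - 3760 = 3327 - 7087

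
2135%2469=2135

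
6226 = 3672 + 2554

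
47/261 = 47/261 = 0.18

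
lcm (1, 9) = 9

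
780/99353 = 780/99353  =  0.01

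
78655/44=78655/44 =1787.61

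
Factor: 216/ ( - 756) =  - 2/7 = - 2^1*7^(-1) 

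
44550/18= 2475 = 2475.00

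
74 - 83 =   -  9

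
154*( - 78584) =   -  12101936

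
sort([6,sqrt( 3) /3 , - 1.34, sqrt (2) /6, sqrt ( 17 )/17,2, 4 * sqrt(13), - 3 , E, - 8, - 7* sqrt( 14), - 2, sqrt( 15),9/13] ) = [ - 7*sqrt(14 ),  -  8, - 3 , - 2, - 1.34,sqrt( 2) /6, sqrt(17)/17 , sqrt(3) /3,9/13,  2, E,sqrt(15 ),6 , 4*sqrt( 13 )]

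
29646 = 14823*2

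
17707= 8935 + 8772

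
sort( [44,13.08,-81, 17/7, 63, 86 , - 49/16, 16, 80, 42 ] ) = [ - 81, - 49/16 , 17/7, 13.08, 16,42, 44, 63,80,86]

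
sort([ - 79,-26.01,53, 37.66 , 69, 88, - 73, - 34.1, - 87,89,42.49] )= [ - 87,-79, -73, -34.1, - 26.01,37.66,  42.49,53,69,88, 89]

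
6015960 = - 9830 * ( - 612 ) 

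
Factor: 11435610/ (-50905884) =-2^(-1 )*5^1*89^1*1621^(- 1)*2617^(  -  1)* 4283^1=- 1905935/8484314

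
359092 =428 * 839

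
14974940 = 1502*9970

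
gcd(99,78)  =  3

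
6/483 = 2/161 = 0.01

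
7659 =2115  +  5544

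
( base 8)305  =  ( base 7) 401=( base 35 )5m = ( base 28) 71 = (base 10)197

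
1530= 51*30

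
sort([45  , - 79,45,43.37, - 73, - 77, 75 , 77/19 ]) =[ - 79, - 77,-73,77/19, 43.37 , 45 , 45,75]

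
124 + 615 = 739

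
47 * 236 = 11092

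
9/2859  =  3/953  =  0.00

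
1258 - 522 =736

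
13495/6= 2249 + 1/6 = 2249.17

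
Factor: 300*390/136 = 3^2*5^3*13^1*17^(-1) = 14625/17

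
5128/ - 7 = -733 + 3/7  =  -732.57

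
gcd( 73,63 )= 1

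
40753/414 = 40753/414= 98.44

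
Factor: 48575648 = 2^5*11^1 * 137999^1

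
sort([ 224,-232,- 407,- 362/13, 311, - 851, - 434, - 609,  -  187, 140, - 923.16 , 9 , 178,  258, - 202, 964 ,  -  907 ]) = [ - 923.16 , - 907 , - 851, - 609, - 434, - 407, - 232 , - 202,-187, - 362/13, 9,140 , 178,224,258,311,964]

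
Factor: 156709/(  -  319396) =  - 367/748  =  -2^(-2 )*11^( -1) *17^ ( - 1) * 367^1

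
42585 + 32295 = 74880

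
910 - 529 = 381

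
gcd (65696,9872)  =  16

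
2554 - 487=2067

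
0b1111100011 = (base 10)995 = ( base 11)825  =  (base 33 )U5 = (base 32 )V3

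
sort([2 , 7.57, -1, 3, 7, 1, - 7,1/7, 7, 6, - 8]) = [- 8,-7,  -  1, 1/7 , 1,2,3, 6,7,7 , 7.57 ] 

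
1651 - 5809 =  - 4158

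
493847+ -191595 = 302252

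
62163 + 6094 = 68257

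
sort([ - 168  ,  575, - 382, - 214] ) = [ - 382, - 214,- 168,575] 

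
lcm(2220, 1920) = 71040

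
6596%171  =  98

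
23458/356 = 65 + 159/178 = 65.89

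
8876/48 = 2219/12 = 184.92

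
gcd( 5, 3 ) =1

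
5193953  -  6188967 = - 995014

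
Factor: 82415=5^1*53^1*311^1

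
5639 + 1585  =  7224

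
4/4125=4/4125 = 0.00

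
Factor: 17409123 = 3^2*181^1*10687^1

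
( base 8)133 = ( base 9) 111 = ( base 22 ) 43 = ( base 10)91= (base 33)2p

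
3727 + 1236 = 4963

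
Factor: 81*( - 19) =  - 3^4*19^1   =  - 1539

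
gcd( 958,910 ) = 2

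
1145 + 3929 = 5074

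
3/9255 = 1/3085 = 0.00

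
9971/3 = 9971/3 = 3323.67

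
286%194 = 92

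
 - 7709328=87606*( - 88)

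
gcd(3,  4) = 1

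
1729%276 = 73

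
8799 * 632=5560968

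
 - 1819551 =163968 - 1983519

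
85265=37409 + 47856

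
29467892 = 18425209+11042683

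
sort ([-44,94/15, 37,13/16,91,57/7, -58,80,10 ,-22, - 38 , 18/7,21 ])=[ -58, - 44,-38 , - 22, 13/16, 18/7, 94/15,57/7 , 10,21, 37,80,  91 ]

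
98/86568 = 49/43284 = 0.00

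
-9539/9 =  - 9539/9 = -1059.89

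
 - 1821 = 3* (-607) 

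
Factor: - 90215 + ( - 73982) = - 164197 = - 11^2*23^1*59^1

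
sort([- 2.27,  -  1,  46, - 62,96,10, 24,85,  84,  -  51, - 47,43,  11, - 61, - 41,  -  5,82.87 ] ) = [-62,-61, - 51 , - 47,-41 ,-5,-2.27, - 1, 10,  11, 24, 43, 46,82.87, 84,85,96]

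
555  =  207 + 348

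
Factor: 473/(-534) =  - 2^( - 1) * 3^( - 1 )*11^1 * 43^1*89^( - 1 )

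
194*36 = 6984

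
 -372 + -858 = -1230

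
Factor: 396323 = 396323^1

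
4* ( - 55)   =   - 220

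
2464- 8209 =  - 5745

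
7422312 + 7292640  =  14714952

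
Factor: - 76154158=-2^1*109^1*349331^1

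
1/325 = 1/325 = 0.00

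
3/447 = 1/149 = 0.01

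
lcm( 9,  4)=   36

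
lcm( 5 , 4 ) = 20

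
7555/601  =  7555/601 = 12.57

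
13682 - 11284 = 2398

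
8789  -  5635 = 3154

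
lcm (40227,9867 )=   522951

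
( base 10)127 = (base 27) 4J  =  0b1111111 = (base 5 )1002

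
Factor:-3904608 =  - 2^5*3^1*89^1 *457^1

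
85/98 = 85/98 = 0.87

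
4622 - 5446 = -824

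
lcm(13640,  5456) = 27280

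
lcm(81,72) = 648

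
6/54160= 3/27080=0.00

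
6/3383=6/3383 = 0.00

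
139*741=102999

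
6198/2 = 3099 = 3099.00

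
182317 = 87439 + 94878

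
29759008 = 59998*496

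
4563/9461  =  4563/9461 = 0.48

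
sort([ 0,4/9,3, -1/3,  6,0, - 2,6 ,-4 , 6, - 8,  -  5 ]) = [  -  8, - 5, - 4 , - 2,- 1/3,0, 0,  4/9 , 3, 6,6 , 6]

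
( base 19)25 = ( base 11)3a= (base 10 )43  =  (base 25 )1i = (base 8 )53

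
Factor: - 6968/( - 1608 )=13/3 = 3^( - 1) * 13^1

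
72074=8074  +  64000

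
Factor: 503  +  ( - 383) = 120 =2^3 *3^1*5^1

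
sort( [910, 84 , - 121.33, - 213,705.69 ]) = [ - 213, - 121.33, 84, 705.69,910] 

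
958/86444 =479/43222 = 0.01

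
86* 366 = 31476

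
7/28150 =7/28150   =  0.00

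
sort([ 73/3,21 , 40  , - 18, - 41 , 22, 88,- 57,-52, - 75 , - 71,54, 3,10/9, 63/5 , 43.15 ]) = [ - 75,  -  71, - 57, - 52, - 41 , - 18,10/9,3, 63/5,21,22,  73/3, 40,43.15,54 , 88]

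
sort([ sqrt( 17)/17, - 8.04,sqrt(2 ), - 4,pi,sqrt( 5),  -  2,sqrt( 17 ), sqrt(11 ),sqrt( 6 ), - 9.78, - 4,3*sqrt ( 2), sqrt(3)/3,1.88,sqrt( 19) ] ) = [-9.78, - 8.04, - 4,- 4, - 2, sqrt( 17)/17,sqrt( 3 )/3, sqrt ( 2),1.88,sqrt(5 ),sqrt( 6 ),pi,sqrt(11),  sqrt( 17 ),3*sqrt( 2 ), sqrt ( 19)] 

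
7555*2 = 15110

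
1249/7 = 1249/7=178.43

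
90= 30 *3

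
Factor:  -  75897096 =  - 2^3*3^1 * 11^1*19^1*15131^1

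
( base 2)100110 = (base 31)17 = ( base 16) 26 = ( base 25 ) 1d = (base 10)38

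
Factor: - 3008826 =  - 2^1*3^5*41^1*151^1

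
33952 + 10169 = 44121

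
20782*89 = 1849598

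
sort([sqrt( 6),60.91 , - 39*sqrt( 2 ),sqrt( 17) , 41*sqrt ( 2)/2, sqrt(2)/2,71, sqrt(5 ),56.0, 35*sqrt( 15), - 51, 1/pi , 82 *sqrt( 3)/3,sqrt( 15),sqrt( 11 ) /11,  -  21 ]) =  [ - 39 * sqrt( 2),  -  51,-21, sqrt (11 )/11,1/pi , sqrt( 2 )/2, sqrt(5 ),sqrt( 6 ) , sqrt(15) , sqrt( 17) , 41*sqrt( 2)/2,82*sqrt( 3 )/3 , 56.0, 60.91 , 71,35 * sqrt( 15) ]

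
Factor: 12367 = 83^1 *149^1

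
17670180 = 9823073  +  7847107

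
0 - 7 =-7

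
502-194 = 308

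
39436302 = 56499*698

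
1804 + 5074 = 6878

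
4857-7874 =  - 3017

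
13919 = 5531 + 8388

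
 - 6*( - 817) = 4902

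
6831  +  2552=9383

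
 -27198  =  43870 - 71068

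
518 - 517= 1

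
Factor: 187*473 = 88451  =  11^2 * 17^1*43^1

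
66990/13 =5153+1/13 =5153.08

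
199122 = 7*28446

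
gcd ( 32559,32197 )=1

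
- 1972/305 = -1972/305 = - 6.47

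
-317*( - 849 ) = 269133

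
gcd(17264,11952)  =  1328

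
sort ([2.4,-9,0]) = [ - 9, 0,2.4] 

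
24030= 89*270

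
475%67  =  6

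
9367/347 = 26 + 345/347 = 26.99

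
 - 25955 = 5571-31526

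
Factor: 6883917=3^1*239^1 * 9601^1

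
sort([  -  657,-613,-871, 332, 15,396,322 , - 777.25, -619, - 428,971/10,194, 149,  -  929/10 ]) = [ - 871, - 777.25,  -  657 , - 619,  -  613,  -  428, -929/10,15, 971/10, 149,194, 322,332,396]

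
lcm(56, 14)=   56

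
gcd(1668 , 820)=4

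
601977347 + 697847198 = 1299824545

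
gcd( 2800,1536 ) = 16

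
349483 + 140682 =490165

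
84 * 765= 64260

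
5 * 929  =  4645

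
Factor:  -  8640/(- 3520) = 27/11 = 3^3*11^(- 1 ) 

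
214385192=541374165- 326988973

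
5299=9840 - 4541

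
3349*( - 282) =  - 944418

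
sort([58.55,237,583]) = [58.55,237,583 ] 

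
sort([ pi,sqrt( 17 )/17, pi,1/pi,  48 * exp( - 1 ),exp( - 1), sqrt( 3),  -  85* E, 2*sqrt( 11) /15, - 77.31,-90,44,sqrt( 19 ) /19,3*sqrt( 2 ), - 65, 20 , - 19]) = [ - 85 * E ,-90, - 77.31, -65,-19, sqrt( 19 ) /19,sqrt(17 )/17, 1/pi, exp( - 1 ), 2 * sqrt( 11 ) /15, sqrt(3 ),pi, pi,3*sqrt(2),48* exp(-1),20,44]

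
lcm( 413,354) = 2478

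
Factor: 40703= 13^1 * 31^1 * 101^1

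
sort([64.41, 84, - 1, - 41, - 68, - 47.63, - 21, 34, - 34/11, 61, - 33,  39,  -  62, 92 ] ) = [ - 68,  -  62,  -  47.63, - 41, - 33,  -  21, -34/11, - 1, 34, 39,  61,64.41, 84,92 ]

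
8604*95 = 817380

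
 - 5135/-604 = 5135/604=8.50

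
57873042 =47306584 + 10566458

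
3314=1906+1408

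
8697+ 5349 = 14046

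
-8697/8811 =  - 2899/2937 = - 0.99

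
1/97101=1/97101 = 0.00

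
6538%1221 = 433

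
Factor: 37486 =2^1*18743^1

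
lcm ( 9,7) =63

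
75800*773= 58593400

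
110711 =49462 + 61249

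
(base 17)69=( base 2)1101111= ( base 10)111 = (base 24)4F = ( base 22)51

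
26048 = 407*64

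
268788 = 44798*6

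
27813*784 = 21805392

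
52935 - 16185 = 36750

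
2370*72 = 170640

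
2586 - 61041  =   - 58455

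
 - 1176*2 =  - 2352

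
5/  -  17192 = -5/17192 = - 0.00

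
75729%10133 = 4798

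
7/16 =7/16 = 0.44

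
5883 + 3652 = 9535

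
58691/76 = 772 + 1/4  =  772.25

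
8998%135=88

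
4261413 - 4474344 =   -  212931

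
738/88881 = 246/29627 = 0.01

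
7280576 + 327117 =7607693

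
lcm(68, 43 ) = 2924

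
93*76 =7068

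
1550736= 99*15664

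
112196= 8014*14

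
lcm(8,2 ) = 8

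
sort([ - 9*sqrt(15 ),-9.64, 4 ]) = [ - 9*sqrt(  15),  -  9.64, 4]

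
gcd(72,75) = 3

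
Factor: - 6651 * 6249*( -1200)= 49874518800 = 2^4*3^4*5^2*739^1 * 2083^1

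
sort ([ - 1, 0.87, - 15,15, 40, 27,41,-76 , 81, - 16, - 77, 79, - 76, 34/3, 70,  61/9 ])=[ - 77,-76 ,-76,- 16, - 15, - 1, 0.87, 61/9,34/3, 15, 27, 40, 41, 70, 79 , 81 ]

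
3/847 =3/847 = 0.00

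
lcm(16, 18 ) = 144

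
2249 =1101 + 1148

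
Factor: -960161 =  - 29^1*113^1*293^1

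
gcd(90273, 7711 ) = 1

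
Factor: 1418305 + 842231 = 2260536= 2^3*3^1*131^1* 719^1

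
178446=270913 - 92467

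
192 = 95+97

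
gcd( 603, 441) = 9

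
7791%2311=858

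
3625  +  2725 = 6350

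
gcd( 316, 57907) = 79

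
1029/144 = 343/48 = 7.15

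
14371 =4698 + 9673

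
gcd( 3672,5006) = 2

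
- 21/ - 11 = 21/11 = 1.91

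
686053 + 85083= 771136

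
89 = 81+8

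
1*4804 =4804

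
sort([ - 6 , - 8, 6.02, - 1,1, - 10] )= [  -  10, - 8, - 6, - 1 , 1,6.02 ]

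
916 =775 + 141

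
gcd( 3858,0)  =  3858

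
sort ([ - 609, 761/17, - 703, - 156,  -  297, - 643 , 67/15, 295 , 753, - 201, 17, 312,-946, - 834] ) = [ - 946, - 834,-703, - 643, - 609,-297, - 201, - 156, 67/15 , 17, 761/17, 295,  312,753 ] 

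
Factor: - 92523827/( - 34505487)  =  3^( - 3)*11^1*191^(- 1)*557^1 * 6691^( - 1 ) * 15101^1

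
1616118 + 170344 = 1786462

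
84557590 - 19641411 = 64916179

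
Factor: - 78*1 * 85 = - 6630 =- 2^1*3^1*  5^1*13^1*17^1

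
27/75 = 9/25=0.36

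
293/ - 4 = - 74+ 3/4 = - 73.25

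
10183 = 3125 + 7058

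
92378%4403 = 4318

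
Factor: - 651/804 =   -  2^( - 2)*7^1*31^1*67^( - 1 ) = - 217/268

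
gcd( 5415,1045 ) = 95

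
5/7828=5/7828 = 0.00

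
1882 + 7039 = 8921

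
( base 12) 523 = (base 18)259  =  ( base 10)747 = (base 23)19b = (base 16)2eb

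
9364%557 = 452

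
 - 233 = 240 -473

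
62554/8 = 31277/4 = 7819.25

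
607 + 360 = 967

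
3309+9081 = 12390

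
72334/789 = 72334/789 = 91.68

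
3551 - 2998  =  553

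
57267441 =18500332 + 38767109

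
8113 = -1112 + 9225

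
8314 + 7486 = 15800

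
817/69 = 11 + 58/69=11.84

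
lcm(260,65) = 260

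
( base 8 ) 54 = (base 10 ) 44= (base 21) 22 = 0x2c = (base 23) 1l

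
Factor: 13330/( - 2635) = -2^1*17^(-1 )*43^1= - 86/17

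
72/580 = 18/145 = 0.12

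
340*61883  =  21040220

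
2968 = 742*4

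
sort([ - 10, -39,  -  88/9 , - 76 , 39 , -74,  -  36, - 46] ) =[ - 76,-74, - 46,-39,-36, - 10, - 88/9,39 ]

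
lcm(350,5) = 350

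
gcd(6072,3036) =3036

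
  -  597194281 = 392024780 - 989219061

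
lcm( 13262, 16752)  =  318288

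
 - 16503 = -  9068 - 7435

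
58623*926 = 54284898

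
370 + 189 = 559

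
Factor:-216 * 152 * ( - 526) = 2^7*3^3 * 19^1*263^1 = 17269632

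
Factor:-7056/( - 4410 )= 8/5 =2^3*5^ ( - 1)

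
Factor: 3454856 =2^3*431857^1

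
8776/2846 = 4388/1423= 3.08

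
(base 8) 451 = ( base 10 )297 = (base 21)E3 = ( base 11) 250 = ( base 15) 14c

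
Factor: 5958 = 2^1 * 3^2 * 331^1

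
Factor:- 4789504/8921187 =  - 2^8*3^( - 2 )*11^( - 1)*53^1*97^( - 1 )*353^1*929^ ( - 1)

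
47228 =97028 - 49800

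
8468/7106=1 + 681/3553= 1.19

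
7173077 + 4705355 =11878432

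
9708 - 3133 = 6575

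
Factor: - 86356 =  - 2^2*21589^1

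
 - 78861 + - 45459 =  - 124320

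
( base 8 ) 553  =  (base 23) fi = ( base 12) 263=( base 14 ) 1bd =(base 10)363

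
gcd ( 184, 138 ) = 46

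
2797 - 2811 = -14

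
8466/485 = 17 + 221/485 = 17.46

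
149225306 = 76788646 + 72436660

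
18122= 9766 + 8356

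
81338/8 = 40669/4  =  10167.25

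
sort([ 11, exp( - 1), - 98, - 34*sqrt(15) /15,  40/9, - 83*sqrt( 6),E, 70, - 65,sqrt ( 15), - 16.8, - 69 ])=[ - 83*sqrt(6), - 98, - 69, - 65, - 16.8, - 34*sqrt( 15)/15, exp( - 1),E,sqrt ( 15),40/9 , 11, 70 ]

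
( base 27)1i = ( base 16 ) 2D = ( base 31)1E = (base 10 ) 45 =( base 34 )1B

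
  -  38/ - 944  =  19/472=0.04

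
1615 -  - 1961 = 3576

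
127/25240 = 127/25240 =0.01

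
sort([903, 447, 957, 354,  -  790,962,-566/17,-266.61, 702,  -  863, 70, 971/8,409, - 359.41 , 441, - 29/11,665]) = [ - 863,  -  790,-359.41, - 266.61,-566/17 , - 29/11, 70,971/8, 354,409,  441, 447, 665,702, 903 , 957, 962] 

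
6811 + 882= 7693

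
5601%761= 274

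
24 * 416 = 9984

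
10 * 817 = 8170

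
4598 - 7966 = -3368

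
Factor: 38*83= 3154 =2^1* 19^1  *83^1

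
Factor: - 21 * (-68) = 1428  =  2^2*3^1*7^1 * 17^1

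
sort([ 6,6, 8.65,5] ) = [ 5,6,6,8.65 ] 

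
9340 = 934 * 10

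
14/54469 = 14/54469= 0.00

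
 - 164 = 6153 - 6317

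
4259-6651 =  - 2392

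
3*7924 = 23772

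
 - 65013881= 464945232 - 529959113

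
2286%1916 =370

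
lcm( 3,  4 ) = 12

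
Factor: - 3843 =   -  3^2*7^1*61^1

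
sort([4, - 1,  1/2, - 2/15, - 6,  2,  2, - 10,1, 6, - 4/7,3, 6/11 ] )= [ - 10, - 6, - 1, - 4/7, - 2/15, 1/2,  6/11,1,2  ,  2,  3, 4,6]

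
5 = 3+2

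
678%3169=678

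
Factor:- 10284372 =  - 2^2*3^2  *  7^1*37^1 * 1103^1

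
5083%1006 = 53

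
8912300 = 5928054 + 2984246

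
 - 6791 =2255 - 9046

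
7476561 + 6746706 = 14223267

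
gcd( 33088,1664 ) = 64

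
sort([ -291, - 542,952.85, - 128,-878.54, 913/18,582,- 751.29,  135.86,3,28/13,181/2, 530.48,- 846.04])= [ - 878.54, - 846.04,  -  751.29 , - 542, - 291, - 128,  28/13 , 3, 913/18,181/2,  135.86, 530.48,582,  952.85]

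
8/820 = 2/205 = 0.01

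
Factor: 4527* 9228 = 2^2* 3^3*503^1*769^1 = 41775156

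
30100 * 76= 2287600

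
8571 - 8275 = 296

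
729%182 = 1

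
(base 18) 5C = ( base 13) 7B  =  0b1100110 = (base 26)3o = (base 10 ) 102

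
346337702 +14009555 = 360347257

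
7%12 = 7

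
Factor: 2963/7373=73^(-1 )*101^( - 1)*2963^1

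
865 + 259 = 1124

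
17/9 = 17/9 = 1.89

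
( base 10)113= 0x71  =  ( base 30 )3n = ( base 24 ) 4H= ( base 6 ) 305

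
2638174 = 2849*926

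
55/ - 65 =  - 1  +  2/13 = - 0.85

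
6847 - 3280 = 3567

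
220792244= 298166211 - 77373967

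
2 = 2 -0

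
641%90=11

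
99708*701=69895308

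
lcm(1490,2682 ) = 13410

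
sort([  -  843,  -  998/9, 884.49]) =[ - 843 , - 998/9 , 884.49 ]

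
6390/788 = 8 + 43/394  =  8.11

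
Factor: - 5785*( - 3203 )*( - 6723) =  - 124572853665 = -  3^4*5^1 * 13^1*83^1 * 89^1 * 3203^1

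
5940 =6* 990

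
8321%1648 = 81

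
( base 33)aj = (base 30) BJ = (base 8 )535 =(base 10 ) 349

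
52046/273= 190 + 176/273 = 190.64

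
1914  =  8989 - 7075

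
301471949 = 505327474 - 203855525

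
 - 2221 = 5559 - 7780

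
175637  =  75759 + 99878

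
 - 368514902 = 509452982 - 877967884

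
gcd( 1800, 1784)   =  8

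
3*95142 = 285426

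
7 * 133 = 931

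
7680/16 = 480 = 480.00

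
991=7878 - 6887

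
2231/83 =26+73/83 = 26.88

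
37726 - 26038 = 11688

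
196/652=49/163=0.30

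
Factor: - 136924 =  - 2^2 * 34231^1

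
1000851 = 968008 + 32843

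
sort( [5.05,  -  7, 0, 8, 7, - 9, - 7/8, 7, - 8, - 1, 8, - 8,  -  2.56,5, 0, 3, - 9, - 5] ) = [ - 9, - 9, - 8, - 8, - 7, - 5, - 2.56,-1, -7/8 , 0,0 , 3 , 5, 5.05, 7, 7,  8, 8]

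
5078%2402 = 274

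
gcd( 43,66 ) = 1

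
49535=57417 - 7882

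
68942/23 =68942/23= 2997.48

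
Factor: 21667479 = 3^1*7222493^1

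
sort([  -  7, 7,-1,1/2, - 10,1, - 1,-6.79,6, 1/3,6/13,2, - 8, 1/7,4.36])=[ - 10, - 8,  -  7,-6.79,-1, - 1,  1/7, 1/3 , 6/13, 1/2,1, 2, 4.36, 6,7 ] 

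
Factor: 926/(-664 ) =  - 463/332=   - 2^(-2 )*83^( - 1 ) * 463^1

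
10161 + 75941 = 86102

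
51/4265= 51/4265 =0.01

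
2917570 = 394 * 7405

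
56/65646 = 4/4689 = 0.00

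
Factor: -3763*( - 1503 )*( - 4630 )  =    -  26186303070 = - 2^1 * 3^2 * 5^1 * 53^1 * 71^1 * 167^1*463^1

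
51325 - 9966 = 41359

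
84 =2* 42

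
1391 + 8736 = 10127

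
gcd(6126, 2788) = 2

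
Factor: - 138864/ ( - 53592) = 2^1*7^ (  -  1) * 29^( - 1)*263^1=526/203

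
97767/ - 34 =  - 5751/2 = -  2875.50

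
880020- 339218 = 540802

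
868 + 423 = 1291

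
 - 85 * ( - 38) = 3230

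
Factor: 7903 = 7^1*1129^1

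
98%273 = 98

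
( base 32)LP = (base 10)697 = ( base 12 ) 4a1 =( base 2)1010111001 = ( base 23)177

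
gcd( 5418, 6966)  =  774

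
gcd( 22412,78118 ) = 2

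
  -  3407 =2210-5617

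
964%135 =19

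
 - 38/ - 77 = 38/77 = 0.49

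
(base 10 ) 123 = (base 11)102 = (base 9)146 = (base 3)11120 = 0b1111011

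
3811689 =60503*63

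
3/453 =1/151 = 0.01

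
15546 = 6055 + 9491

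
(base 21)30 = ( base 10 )63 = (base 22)2J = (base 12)53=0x3f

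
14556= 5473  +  9083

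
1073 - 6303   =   - 5230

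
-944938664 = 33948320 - 978886984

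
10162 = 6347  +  3815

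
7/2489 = 7/2489 = 0.00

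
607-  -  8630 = 9237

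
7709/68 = 7709/68 = 113.37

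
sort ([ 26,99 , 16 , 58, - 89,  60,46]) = [ - 89, 16, 26,  46, 58, 60,99]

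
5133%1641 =210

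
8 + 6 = 14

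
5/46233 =5/46233 = 0.00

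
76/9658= 38/4829 =0.01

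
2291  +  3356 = 5647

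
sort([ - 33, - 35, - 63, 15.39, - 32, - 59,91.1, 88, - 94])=[ -94, - 63,  -  59, - 35, -33, - 32,  15.39, 88,91.1] 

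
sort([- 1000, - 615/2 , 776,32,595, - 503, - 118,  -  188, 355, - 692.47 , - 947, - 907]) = [ - 1000, - 947, - 907, - 692.47,- 503,-615/2,-188,-118,  32,  355,595, 776] 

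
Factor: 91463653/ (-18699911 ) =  - 37^( - 1) * 229^( - 1)*2207^( - 1) * 91463653^1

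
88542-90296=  - 1754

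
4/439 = 4/439 = 0.01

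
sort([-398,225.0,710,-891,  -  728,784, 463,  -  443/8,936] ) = [-891,-728, - 398,-443/8,225.0,463, 710,784, 936] 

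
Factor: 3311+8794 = 12105 = 3^2 * 5^1*269^1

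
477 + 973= 1450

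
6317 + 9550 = 15867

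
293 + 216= 509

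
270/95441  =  270/95441 = 0.00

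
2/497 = 2/497 = 0.00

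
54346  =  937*58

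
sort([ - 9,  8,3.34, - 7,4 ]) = [ - 9,-7,3.34, 4, 8 ]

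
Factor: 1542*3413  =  2^1*3^1*257^1*3413^1 = 5262846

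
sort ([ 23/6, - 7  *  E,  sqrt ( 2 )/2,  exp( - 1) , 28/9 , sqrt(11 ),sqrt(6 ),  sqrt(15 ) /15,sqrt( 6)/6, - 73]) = [ - 73, - 7 * E,sqrt( 15 ) /15,  exp( - 1 ),  sqrt( 6)/6,sqrt( 2) /2,  sqrt( 6), 28/9,  sqrt(11), 23/6]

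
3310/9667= 3310/9667 = 0.34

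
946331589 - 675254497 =271077092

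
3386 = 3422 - 36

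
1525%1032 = 493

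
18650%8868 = 914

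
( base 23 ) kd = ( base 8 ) 731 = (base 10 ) 473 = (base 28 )gp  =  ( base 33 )EB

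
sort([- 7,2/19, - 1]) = [ - 7, - 1,2/19]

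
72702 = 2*36351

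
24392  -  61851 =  -37459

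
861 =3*287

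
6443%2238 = 1967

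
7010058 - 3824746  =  3185312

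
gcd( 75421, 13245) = 1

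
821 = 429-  - 392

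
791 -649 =142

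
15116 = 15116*1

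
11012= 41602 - 30590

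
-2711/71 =  -  2711/71 = - 38.18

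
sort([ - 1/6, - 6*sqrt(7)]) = [-6*sqrt(7), - 1/6 ]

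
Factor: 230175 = 3^3*5^2*11^1*31^1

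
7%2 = 1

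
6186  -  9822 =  - 3636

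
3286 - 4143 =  - 857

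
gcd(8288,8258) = 2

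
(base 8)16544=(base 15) 2369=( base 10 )7524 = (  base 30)8AO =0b1110101100100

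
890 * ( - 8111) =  - 7218790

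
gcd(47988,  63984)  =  15996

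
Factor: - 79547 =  - 13^1*29^1*211^1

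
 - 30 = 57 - 87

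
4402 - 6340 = -1938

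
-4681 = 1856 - 6537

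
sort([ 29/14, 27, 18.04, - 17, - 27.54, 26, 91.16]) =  [ - 27.54, - 17, 29/14, 18.04,26,27, 91.16]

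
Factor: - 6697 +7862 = 1165 = 5^1*233^1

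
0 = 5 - 5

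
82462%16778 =15350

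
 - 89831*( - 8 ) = 718648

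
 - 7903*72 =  - 569016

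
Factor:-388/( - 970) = 2/5=2^1*5^( - 1 )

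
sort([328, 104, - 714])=[ - 714, 104,328]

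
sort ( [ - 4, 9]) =[-4, 9 ] 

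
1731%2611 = 1731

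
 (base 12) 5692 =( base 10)9614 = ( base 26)e5k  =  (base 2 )10010110001110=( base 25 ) f9e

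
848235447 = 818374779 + 29860668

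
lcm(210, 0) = 0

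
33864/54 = 627  +  1/9 = 627.11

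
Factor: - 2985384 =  - 2^3*3^1*53^1*2347^1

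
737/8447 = 737/8447 = 0.09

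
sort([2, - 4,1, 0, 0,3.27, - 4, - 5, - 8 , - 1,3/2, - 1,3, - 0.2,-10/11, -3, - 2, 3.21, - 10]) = [ - 10, - 8, -5, - 4, - 4,- 3, - 2, - 1, - 1, - 10/11, - 0.2,0,0,1,3/2, 2,3,3.21, 3.27 ] 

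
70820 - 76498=-5678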